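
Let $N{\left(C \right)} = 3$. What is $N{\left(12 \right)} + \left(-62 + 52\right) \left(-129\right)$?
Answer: $1293$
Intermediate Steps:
$N{\left(12 \right)} + \left(-62 + 52\right) \left(-129\right) = 3 + \left(-62 + 52\right) \left(-129\right) = 3 - -1290 = 3 + 1290 = 1293$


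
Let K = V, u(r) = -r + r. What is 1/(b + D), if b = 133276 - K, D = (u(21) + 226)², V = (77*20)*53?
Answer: 1/102732 ≈ 9.7341e-6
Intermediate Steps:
u(r) = 0
V = 81620 (V = 1540*53 = 81620)
D = 51076 (D = (0 + 226)² = 226² = 51076)
K = 81620
b = 51656 (b = 133276 - 1*81620 = 133276 - 81620 = 51656)
1/(b + D) = 1/(51656 + 51076) = 1/102732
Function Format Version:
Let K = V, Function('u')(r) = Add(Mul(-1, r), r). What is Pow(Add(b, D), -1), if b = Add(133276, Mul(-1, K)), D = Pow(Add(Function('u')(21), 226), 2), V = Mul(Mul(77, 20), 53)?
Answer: Rational(1, 102732) ≈ 9.7341e-6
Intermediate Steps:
Function('u')(r) = 0
V = 81620 (V = Mul(1540, 53) = 81620)
D = 51076 (D = Pow(Add(0, 226), 2) = Pow(226, 2) = 51076)
K = 81620
b = 51656 (b = Add(133276, Mul(-1, 81620)) = Add(133276, -81620) = 51656)
Pow(Add(b, D), -1) = Pow(Add(51656, 51076), -1) = Pow(102732, -1) = Rational(1, 102732)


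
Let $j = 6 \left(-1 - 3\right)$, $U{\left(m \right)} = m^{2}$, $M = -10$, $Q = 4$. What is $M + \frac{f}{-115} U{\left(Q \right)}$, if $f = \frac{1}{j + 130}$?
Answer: $- \frac{60958}{6095} \approx -10.001$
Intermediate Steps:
$j = -24$ ($j = 6 \left(-4\right) = -24$)
$f = \frac{1}{106}$ ($f = \frac{1}{-24 + 130} = \frac{1}{106} \approx 0.009434$)
$M + \frac{f}{-115} U{\left(Q \right)} = -10 + \frac{1}{106 \left(-115\right)} 4^{2} = -10 + \frac{1}{106} \left(- \frac{1}{115}\right) 16 = -10 - \frac{8}{6095} = - \frac{60958}{6095}$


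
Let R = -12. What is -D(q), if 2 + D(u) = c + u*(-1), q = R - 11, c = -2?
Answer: -19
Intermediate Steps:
q = -23 (q = -12 - 11 = -23)
D(u) = -4 - u (D(u) = -2 + (-2 + u*(-1)) = -2 + (-2 - u) = -4 - u)
-D(q) = -(-4 - 1*(-23)) = -(-4 + 23) = -1*19 = -19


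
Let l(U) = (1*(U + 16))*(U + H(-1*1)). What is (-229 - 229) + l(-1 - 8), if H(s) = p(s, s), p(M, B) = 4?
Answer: -493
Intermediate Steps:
H(s) = 4
l(U) = (4 + U)*(16 + U) (l(U) = (1*(U + 16))*(U + 4) = (1*(16 + U))*(4 + U) = (16 + U)*(4 + U) = (4 + U)*(16 + U))
(-229 - 229) + l(-1 - 8) = (-229 - 229) + (64 + (-1 - 8)² + 20*(-1 - 8)) = -458 + (64 + (-9)² + 20*(-9)) = -458 + (64 + 81 - 180) = -458 - 35 = -493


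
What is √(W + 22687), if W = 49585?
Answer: 4*√4517 ≈ 268.83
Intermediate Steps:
√(W + 22687) = √(49585 + 22687) = √72272 = 4*√4517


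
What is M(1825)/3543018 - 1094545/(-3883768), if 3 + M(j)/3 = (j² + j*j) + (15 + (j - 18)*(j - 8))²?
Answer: 20934071015060782987/2293376655304 ≈ 9.1281e+6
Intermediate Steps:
M(j) = -9 + 3*(15 + (-18 + j)*(-8 + j))² + 6*j² (M(j) = -9 + 3*((j² + j*j) + (15 + (j - 18)*(j - 8))²) = -9 + 3*((j² + j²) + (15 + (-18 + j)*(-8 + j))²) = -9 + 3*(2*j² + (15 + (-18 + j)*(-8 + j))²) = -9 + 3*((15 + (-18 + j)*(-8 + j))² + 2*j²) = -9 + (3*(15 + (-18 + j)*(-8 + j))² + 6*j²) = -9 + 3*(15 + (-18 + j)*(-8 + j))² + 6*j²)
M(1825)/3543018 - 1094545/(-3883768) = (-9 + 3*(159 + 1825² - 26*1825)² + 6*1825²)/3543018 - 1094545/(-3883768) = (-9 + 3*(159 + 3330625 - 47450)² + 6*3330625)*(1/3543018) - 1094545*(-1/3883768) = (-9 + 3*3283334² + 19983750)*(1/3543018) + 1094545/3883768 = (-9 + 3*10780282155556 + 19983750)*(1/3543018) + 1094545/3883768 = (-9 + 32340846466668 + 19983750)*(1/3543018) + 1094545/3883768 = 32340866450409*(1/3543018) + 1094545/3883768 = 10780288816803/1181006 + 1094545/3883768 = 20934071015060782987/2293376655304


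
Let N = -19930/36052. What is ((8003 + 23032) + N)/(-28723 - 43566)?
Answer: -79918135/186154502 ≈ -0.42931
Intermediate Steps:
N = -9965/18026 (N = -19930*1/36052 = -9965/18026 ≈ -0.55281)
((8003 + 23032) + N)/(-28723 - 43566) = ((8003 + 23032) - 9965/18026)/(-28723 - 43566) = (31035 - 9965/18026)/(-72289) = (559426945/18026)*(-1/72289) = -79918135/186154502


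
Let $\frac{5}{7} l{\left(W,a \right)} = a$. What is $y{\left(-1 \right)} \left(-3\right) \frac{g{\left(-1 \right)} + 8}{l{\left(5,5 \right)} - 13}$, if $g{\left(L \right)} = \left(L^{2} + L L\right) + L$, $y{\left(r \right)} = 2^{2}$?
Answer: $18$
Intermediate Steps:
$y{\left(r \right)} = 4$
$l{\left(W,a \right)} = \frac{7 a}{5}$
$g{\left(L \right)} = L + 2 L^{2}$ ($g{\left(L \right)} = \left(L^{2} + L^{2}\right) + L = 2 L^{2} + L = L + 2 L^{2}$)
$y{\left(-1 \right)} \left(-3\right) \frac{g{\left(-1 \right)} + 8}{l{\left(5,5 \right)} - 13} = 4 \left(-3\right) \frac{- (1 + 2 \left(-1\right)) + 8}{\frac{7}{5} \cdot 5 - 13} = - 12 \frac{- (1 - 2) + 8}{7 - 13} = - 12 \frac{\left(-1\right) \left(-1\right) + 8}{-6} = - 12 \left(1 + 8\right) \left(- \frac{1}{6}\right) = - 12 \cdot 9 \left(- \frac{1}{6}\right) = \left(-12\right) \left(- \frac{3}{2}\right) = 18$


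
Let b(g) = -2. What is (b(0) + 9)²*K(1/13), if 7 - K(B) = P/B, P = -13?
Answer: 8624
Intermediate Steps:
K(B) = 7 + 13/B (K(B) = 7 - (-13)/B = 7 + 13/B)
(b(0) + 9)²*K(1/13) = (-2 + 9)²*(7 + 13/(1/13)) = 7²*(7 + 13/(1/13)) = 49*(7 + 13*13) = 49*(7 + 169) = 49*176 = 8624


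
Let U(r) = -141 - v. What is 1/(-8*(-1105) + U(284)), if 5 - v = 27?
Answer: 1/8721 ≈ 0.00011467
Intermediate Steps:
v = -22 (v = 5 - 1*27 = 5 - 27 = -22)
U(r) = -119 (U(r) = -141 - 1*(-22) = -141 + 22 = -119)
1/(-8*(-1105) + U(284)) = 1/(-8*(-1105) - 119) = 1/(8840 - 119) = 1/8721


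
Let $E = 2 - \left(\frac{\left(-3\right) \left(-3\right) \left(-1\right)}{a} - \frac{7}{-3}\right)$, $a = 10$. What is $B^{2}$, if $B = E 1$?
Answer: $\frac{289}{900} \approx 0.32111$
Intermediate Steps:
$E = \frac{17}{30}$ ($E = 2 - \left(\frac{\left(-3\right) \left(-3\right) \left(-1\right)}{10} - \frac{7}{-3}\right) = 2 - \left(9 \left(-1\right) \frac{1}{10} - - \frac{7}{3}\right) = 2 - \left(\left(-9\right) \frac{1}{10} + \frac{7}{3}\right) = 2 - \left(- \frac{9}{10} + \frac{7}{3}\right) = 2 - \frac{43}{30} = \frac{17}{30} \approx 0.56667$)
$B = \frac{17}{30}$ ($B = \frac{17}{30} \cdot 1 = \frac{17}{30} \approx 0.56667$)
$B^{2} = \left(\frac{17}{30}\right)^{2} = \frac{289}{900}$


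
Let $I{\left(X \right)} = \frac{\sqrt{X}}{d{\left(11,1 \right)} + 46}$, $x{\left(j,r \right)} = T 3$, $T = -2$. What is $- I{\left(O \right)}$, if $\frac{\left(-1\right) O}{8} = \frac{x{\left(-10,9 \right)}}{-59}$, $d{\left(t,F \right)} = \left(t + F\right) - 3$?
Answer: $- \frac{4 i \sqrt{177}}{3245} \approx - 0.0164 i$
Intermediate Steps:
$x{\left(j,r \right)} = -6$ ($x{\left(j,r \right)} = \left(-2\right) 3 = -6$)
$d{\left(t,F \right)} = -3 + F + t$ ($d{\left(t,F \right)} = \left(F + t\right) - 3 = -3 + F + t$)
$O = - \frac{48}{59}$ ($O = - 8 \left(- \frac{6}{-59}\right) = - 8 \left(\left(-6\right) \left(- \frac{1}{59}\right)\right) = \left(-8\right) \frac{6}{59} = - \frac{48}{59} \approx -0.81356$)
$I{\left(X \right)} = \frac{\sqrt{X}}{55}$ ($I{\left(X \right)} = \frac{\sqrt{X}}{\left(-3 + 1 + 11\right) + 46} = \frac{\sqrt{X}}{9 + 46} = \frac{\sqrt{X}}{55}$)
$- I{\left(O \right)} = - \frac{\sqrt{- \frac{48}{59}}}{55} = - \frac{\frac{4}{59} i \sqrt{177}}{55} = - \frac{4 i \sqrt{177}}{3245}$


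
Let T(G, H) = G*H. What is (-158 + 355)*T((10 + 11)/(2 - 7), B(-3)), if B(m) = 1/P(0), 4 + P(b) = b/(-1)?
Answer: 4137/20 ≈ 206.85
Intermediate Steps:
P(b) = -4 - b (P(b) = -4 + b/(-1) = -4 + b*(-1) = -4 - b)
B(m) = -1/4 (B(m) = 1/(-4 - 1*0) = 1/(-4 + 0) = 1/(-4) = -1/4)
(-158 + 355)*T((10 + 11)/(2 - 7), B(-3)) = (-158 + 355)*(((10 + 11)/(2 - 7))*(-1/4)) = 197*((21/(-5))*(-1/4)) = 197*((21*(-1/5))*(-1/4)) = 197*(-21/5*(-1/4)) = 197*(21/20) = 4137/20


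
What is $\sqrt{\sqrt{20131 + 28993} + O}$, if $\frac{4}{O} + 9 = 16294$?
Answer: $\frac{\sqrt{65140 + 530402450 \sqrt{12281}}}{16285} \approx 14.888$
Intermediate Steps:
$O = \frac{4}{16285}$ ($O = \frac{4}{-9 + 16294} = \frac{4}{16285} \approx 0.00024562$)
$\sqrt{\sqrt{20131 + 28993} + O} = \sqrt{\sqrt{20131 + 28993} + \frac{4}{16285}} = \sqrt{\sqrt{49124} + \frac{4}{16285}} = \sqrt{2 \sqrt{12281} + \frac{4}{16285}} = \sqrt{\frac{4}{16285} + 2 \sqrt{12281}}$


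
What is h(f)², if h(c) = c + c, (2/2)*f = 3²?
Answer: 324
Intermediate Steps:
f = 9 (f = 3² = 9)
h(c) = 2*c
h(f)² = (2*9)² = 18² = 324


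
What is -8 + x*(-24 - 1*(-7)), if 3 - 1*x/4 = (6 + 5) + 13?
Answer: 1420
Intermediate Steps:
x = -84 (x = 12 - 4*((6 + 5) + 13) = 12 - 4*(11 + 13) = 12 - 4*24 = 12 - 96 = -84)
-8 + x*(-24 - 1*(-7)) = -8 - 84*(-24 - 1*(-7)) = -8 - 84*(-24 + 7) = -8 - 84*(-17) = -8 + 1428 = 1420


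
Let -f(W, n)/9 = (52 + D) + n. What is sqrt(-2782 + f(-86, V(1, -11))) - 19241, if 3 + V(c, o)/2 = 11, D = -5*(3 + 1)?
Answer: -19241 + I*sqrt(3214) ≈ -19241.0 + 56.692*I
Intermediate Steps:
D = -20 (D = -5*4 = -20)
V(c, o) = 16 (V(c, o) = -6 + 2*11 = -6 + 22 = 16)
f(W, n) = -288 - 9*n (f(W, n) = -9*((52 - 20) + n) = -9*(32 + n) = -288 - 9*n)
sqrt(-2782 + f(-86, V(1, -11))) - 19241 = sqrt(-2782 + (-288 - 9*16)) - 19241 = sqrt(-2782 + (-288 - 144)) - 19241 = sqrt(-2782 - 432) - 19241 = sqrt(-3214) - 19241 = I*sqrt(3214) - 19241 = -19241 + I*sqrt(3214)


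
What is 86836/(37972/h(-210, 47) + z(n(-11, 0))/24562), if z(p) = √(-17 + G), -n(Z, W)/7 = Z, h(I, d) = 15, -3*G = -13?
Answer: 14919422046572667360/434935045336388273 - 79982468700*I*√114/434935045336388273 ≈ 34.303 - 1.9635e-6*I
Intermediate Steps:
G = 13/3 (G = -⅓*(-13) = 13/3 ≈ 4.3333)
n(Z, W) = -7*Z
z(p) = I*√114/3 (z(p) = √(-17 + 13/3) = √(-38/3) = I*√114/3)
86836/(37972/h(-210, 47) + z(n(-11, 0))/24562) = 86836/(37972/15 + (I*√114/3)/24562) = 86836/(37972*(1/15) + (I*√114/3)*(1/24562)) = 86836/(37972/15 + I*√114/73686)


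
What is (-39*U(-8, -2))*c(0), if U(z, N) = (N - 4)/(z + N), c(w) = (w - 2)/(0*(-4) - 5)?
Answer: -234/25 ≈ -9.3600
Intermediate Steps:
c(w) = 2/5 - w/5 (c(w) = (-2 + w)/(0 - 5) = (-2 + w)/(-5) = (-2 + w)*(-1/5) = 2/5 - w/5)
U(z, N) = (-4 + N)/(N + z)
(-39*U(-8, -2))*c(0) = (-39*(-4 - 2)/(-2 - 8))*(2/5 - 1/5*0) = (-39*(-6)/(-10))*(2/5 + 0) = -(-39)*(-6)/10*(2/5) = -39*3/5*(2/5) = -117/5*2/5 = -234/25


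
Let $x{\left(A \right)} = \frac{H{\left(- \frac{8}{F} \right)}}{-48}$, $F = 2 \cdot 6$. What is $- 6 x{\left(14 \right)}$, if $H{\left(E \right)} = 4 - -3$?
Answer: $\frac{7}{8} \approx 0.875$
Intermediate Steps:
$F = 12$
$H{\left(E \right)} = 7$ ($H{\left(E \right)} = 4 + 3 = 7$)
$x{\left(A \right)} = - \frac{7}{48}$ ($x{\left(A \right)} = \frac{7}{-48} = 7 \left(- \frac{1}{48}\right) = - \frac{7}{48}$)
$- 6 x{\left(14 \right)} = \left(-6\right) \left(- \frac{7}{48}\right) = \frac{7}{8}$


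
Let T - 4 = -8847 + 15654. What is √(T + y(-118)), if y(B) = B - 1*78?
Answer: 21*√15 ≈ 81.333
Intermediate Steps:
y(B) = -78 + B (y(B) = B - 78 = -78 + B)
T = 6811 (T = 4 + (-8847 + 15654) = 4 + 6807 = 6811)
√(T + y(-118)) = √(6811 + (-78 - 118)) = √(6811 - 196) = √6615 = 21*√15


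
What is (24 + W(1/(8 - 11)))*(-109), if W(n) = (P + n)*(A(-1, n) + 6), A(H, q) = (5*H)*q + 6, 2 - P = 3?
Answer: -5668/9 ≈ -629.78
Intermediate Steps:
P = -1 (P = 2 - 1*3 = 2 - 3 = -1)
A(H, q) = 6 + 5*H*q (A(H, q) = 5*H*q + 6 = 6 + 5*H*q)
W(n) = (-1 + n)*(12 - 5*n) (W(n) = (-1 + n)*((6 + 5*(-1)*n) + 6) = (-1 + n)*((6 - 5*n) + 6) = (-1 + n)*(12 - 5*n))
(24 + W(1/(8 - 11)))*(-109) = (24 + (-12 - 5/(8 - 11)**2 + 17/(8 - 11)))*(-109) = (24 + (-12 - 5*(1/(-3))**2 + 17/(-3)))*(-109) = (24 + (-12 - 5*(-1/3)**2 + 17*(-1/3)))*(-109) = (24 + (-12 - 5*1/9 - 17/3))*(-109) = (24 + (-12 - 5/9 - 17/3))*(-109) = (24 - 164/9)*(-109) = (52/9)*(-109) = -5668/9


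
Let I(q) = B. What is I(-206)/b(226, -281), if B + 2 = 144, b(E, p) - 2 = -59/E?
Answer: 32092/393 ≈ 81.659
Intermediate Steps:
b(E, p) = 2 - 59/E
B = 142 (B = -2 + 144 = 142)
I(q) = 142
I(-206)/b(226, -281) = 142/(2 - 59/226) = 142/(393/226) = 142*(226/393) = 32092/393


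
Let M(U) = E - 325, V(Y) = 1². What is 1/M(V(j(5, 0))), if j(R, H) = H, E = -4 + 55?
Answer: -1/274 ≈ -0.0036496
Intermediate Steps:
E = 51
V(Y) = 1
M(U) = -274 (M(U) = 51 - 325 = -274)
1/M(V(j(5, 0))) = 1/(-274) = -1/274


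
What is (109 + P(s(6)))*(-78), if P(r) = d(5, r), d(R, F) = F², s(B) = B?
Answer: -11310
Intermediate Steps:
P(r) = r²
(109 + P(s(6)))*(-78) = (109 + 6²)*(-78) = (109 + 36)*(-78) = 145*(-78) = -11310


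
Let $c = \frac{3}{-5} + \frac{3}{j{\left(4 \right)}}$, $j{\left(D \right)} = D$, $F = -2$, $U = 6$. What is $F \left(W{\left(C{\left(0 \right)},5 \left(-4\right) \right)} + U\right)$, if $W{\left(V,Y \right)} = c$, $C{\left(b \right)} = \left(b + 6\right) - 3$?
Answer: $- \frac{123}{10} \approx -12.3$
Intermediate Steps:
$C{\left(b \right)} = 3 + b$ ($C{\left(b \right)} = \left(6 + b\right) - 3 = 3 + b$)
$c = \frac{3}{20}$ ($c = \frac{3}{-5} + \frac{3}{4} = 3 \left(- \frac{1}{5}\right) + 3 \cdot \frac{1}{4} = - \frac{3}{5} + \frac{3}{4} = \frac{3}{20} \approx 0.15$)
$W{\left(V,Y \right)} = \frac{3}{20}$
$F \left(W{\left(C{\left(0 \right)},5 \left(-4\right) \right)} + U\right) = - 2 \left(\frac{3}{20} + 6\right) = \left(-2\right) \frac{123}{20} = - \frac{123}{10}$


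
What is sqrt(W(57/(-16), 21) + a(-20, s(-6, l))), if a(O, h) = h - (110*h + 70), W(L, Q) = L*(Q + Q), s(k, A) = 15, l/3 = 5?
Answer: I*sqrt(29674)/4 ≈ 43.065*I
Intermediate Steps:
l = 15 (l = 3*5 = 15)
W(L, Q) = 2*L*Q (W(L, Q) = L*(2*Q) = 2*L*Q)
a(O, h) = -70 - 109*h (a(O, h) = h - (70 + 110*h) = h + (-70 - 110*h) = -70 - 109*h)
sqrt(W(57/(-16), 21) + a(-20, s(-6, l))) = sqrt(2*(57/(-16))*21 + (-70 - 109*15)) = sqrt(2*(57*(-1/16))*21 + (-70 - 1635)) = sqrt(2*(-57/16)*21 - 1705) = sqrt(-1197/8 - 1705) = sqrt(-14837/8) = I*sqrt(29674)/4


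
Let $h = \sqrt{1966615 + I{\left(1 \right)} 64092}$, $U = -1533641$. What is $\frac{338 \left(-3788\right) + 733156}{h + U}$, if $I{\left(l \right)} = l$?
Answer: $\frac{139864991918}{392008781029} + \frac{638386 \sqrt{41443}}{392008781029} \approx 0.35712$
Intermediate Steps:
$h = 7 \sqrt{41443}$ ($h = \sqrt{1966615 + 1 \cdot 64092} = \sqrt{1966615 + 64092} = \sqrt{2030707} = 7 \sqrt{41443} \approx 1425.0$)
$\frac{338 \left(-3788\right) + 733156}{h + U} = \frac{338 \left(-3788\right) + 733156}{7 \sqrt{41443} - 1533641} = \frac{-1280344 + 733156}{-1533641 + 7 \sqrt{41443}} = - \frac{547188}{-1533641 + 7 \sqrt{41443}}$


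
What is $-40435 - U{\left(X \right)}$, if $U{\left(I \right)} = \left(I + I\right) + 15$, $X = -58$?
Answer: $-40334$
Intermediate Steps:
$U{\left(I \right)} = 15 + 2 I$ ($U{\left(I \right)} = 2 I + 15 = 15 + 2 I$)
$-40435 - U{\left(X \right)} = -40435 - \left(15 + 2 \left(-58\right)\right) = -40435 - \left(15 - 116\right) = -40435 - -101 = -40435 + 101 = -40334$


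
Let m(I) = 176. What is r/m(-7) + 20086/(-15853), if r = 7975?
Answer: 134603/3056 ≈ 44.045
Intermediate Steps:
r/m(-7) + 20086/(-15853) = 7975/176 + 20086/(-15853) = 7975*(1/176) + 20086*(-1/15853) = 725/16 - 242/191 = 134603/3056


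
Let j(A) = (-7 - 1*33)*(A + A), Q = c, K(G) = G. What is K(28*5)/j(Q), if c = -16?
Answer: 7/64 ≈ 0.10938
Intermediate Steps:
Q = -16
j(A) = -80*A (j(A) = (-7 - 33)*(2*A) = -80*A)
K(28*5)/j(Q) = (28*5)/((-80*(-16))) = 140/1280 = 140*(1/1280) = 7/64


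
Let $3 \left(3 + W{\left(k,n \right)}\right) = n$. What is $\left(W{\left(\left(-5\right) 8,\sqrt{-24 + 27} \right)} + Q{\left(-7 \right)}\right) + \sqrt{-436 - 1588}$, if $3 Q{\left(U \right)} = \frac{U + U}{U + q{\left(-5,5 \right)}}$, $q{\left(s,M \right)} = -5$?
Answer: $- \frac{47}{18} + \frac{\sqrt{3}}{3} + 2 i \sqrt{506} \approx -2.0338 + 44.989 i$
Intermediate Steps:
$W{\left(k,n \right)} = -3 + \frac{n}{3}$
$Q{\left(U \right)} = \frac{2 U}{3 \left(-5 + U\right)}$ ($Q{\left(U \right)} = \frac{\left(U + U\right) \frac{1}{U - 5}}{3} = \frac{2 U \frac{1}{-5 + U}}{3} = \frac{2 U}{3 \left(-5 + U\right)}$)
$\left(W{\left(\left(-5\right) 8,\sqrt{-24 + 27} \right)} + Q{\left(-7 \right)}\right) + \sqrt{-436 - 1588} = \left(\left(-3 + \frac{\sqrt{-24 + 27}}{3}\right) + \frac{2}{3} \left(-7\right) \frac{1}{-5 - 7}\right) + \sqrt{-436 - 1588} = \left(\left(-3 + \frac{\sqrt{3}}{3}\right) + \frac{2}{3} \left(-7\right) \frac{1}{-12}\right) + \sqrt{-2024} = \left(\left(-3 + \frac{\sqrt{3}}{3}\right) + \frac{2}{3} \left(-7\right) \left(- \frac{1}{12}\right)\right) + 2 i \sqrt{506} = \left(\left(-3 + \frac{\sqrt{3}}{3}\right) + \frac{7}{18}\right) + 2 i \sqrt{506} = \left(- \frac{47}{18} + \frac{\sqrt{3}}{3}\right) + 2 i \sqrt{506} = - \frac{47}{18} + \frac{\sqrt{3}}{3} + 2 i \sqrt{506}$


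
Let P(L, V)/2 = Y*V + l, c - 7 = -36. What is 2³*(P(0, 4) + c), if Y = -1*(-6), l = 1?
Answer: 168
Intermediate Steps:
c = -29 (c = 7 - 36 = -29)
Y = 6
P(L, V) = 2 + 12*V (P(L, V) = 2*(6*V + 1) = 2*(1 + 6*V) = 2 + 12*V)
2³*(P(0, 4) + c) = 2³*((2 + 12*4) - 29) = 8*((2 + 48) - 29) = 8*(50 - 29) = 8*21 = 168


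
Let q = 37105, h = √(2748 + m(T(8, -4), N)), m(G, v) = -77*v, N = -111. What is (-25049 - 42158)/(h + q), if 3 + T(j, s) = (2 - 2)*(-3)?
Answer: -71249021/39336278 + 28803*√1255/196681390 ≈ -1.8061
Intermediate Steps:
T(j, s) = -3 (T(j, s) = -3 + (2 - 2)*(-3) = -3 + 0*(-3) = -3 + 0 = -3)
h = 3*√1255 (h = √(2748 - 77*(-111)) = √(2748 + 8547) = √11295 = 3*√1255 ≈ 106.28)
(-25049 - 42158)/(h + q) = (-25049 - 42158)/(3*√1255 + 37105) = -67207/(37105 + 3*√1255)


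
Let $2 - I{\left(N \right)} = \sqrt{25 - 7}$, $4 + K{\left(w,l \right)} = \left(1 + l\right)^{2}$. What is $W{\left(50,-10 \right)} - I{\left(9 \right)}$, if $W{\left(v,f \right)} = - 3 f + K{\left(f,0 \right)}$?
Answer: $25 + 3 \sqrt{2} \approx 29.243$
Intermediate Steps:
$K{\left(w,l \right)} = -4 + \left(1 + l\right)^{2}$
$I{\left(N \right)} = 2 - 3 \sqrt{2}$ ($I{\left(N \right)} = 2 - \sqrt{25 - 7} = 2 - \sqrt{18} = 2 - 3 \sqrt{2}$)
$W{\left(v,f \right)} = -3 - 3 f$ ($W{\left(v,f \right)} = - 3 f - \left(4 - \left(1 + 0\right)^{2}\right) = - 3 f - \left(4 - 1^{2}\right) = - 3 f + \left(-4 + 1\right) = - 3 f - 3 = -3 - 3 f$)
$W{\left(50,-10 \right)} - I{\left(9 \right)} = \left(-3 - -30\right) - \left(2 - 3 \sqrt{2}\right) = \left(-3 + 30\right) - \left(2 - 3 \sqrt{2}\right) = 27 - \left(2 - 3 \sqrt{2}\right) = 25 + 3 \sqrt{2}$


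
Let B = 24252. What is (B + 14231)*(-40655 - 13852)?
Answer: -2097592881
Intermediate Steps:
(B + 14231)*(-40655 - 13852) = (24252 + 14231)*(-40655 - 13852) = 38483*(-54507) = -2097592881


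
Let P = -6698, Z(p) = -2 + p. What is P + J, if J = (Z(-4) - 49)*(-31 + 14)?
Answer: -5763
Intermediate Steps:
J = 935 (J = ((-2 - 4) - 49)*(-31 + 14) = (-6 - 49)*(-17) = -55*(-17) = 935)
P + J = -6698 + 935 = -5763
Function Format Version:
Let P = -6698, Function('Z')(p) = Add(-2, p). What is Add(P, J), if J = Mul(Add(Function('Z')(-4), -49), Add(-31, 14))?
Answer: -5763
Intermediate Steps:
J = 935 (J = Mul(Add(Add(-2, -4), -49), Add(-31, 14)) = Mul(Add(-6, -49), -17) = Mul(-55, -17) = 935)
Add(P, J) = Add(-6698, 935) = -5763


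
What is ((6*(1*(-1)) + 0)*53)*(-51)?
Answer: 16218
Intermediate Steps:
((6*(1*(-1)) + 0)*53)*(-51) = ((6*(-1) + 0)*53)*(-51) = ((-6 + 0)*53)*(-51) = -6*53*(-51) = -318*(-51) = 16218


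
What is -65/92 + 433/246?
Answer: 11923/11316 ≈ 1.0536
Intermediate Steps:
-65/92 + 433/246 = 11923/11316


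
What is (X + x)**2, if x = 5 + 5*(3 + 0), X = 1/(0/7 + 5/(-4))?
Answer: 9216/25 ≈ 368.64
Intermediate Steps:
X = -4/5 (X = 1/(0*(1/7) + 5*(-1/4)) = 1/(0 - 5/4) = 1/(-5/4) = -4/5 ≈ -0.80000)
x = 20 (x = 5 + 5*3 = 5 + 15 = 20)
(X + x)**2 = (-4/5 + 20)**2 = (96/5)**2 = 9216/25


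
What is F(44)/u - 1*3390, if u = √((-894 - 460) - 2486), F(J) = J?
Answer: -3390 - 11*I*√15/60 ≈ -3390.0 - 0.71005*I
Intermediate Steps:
u = 16*I*√15 (u = √(-1354 - 2486) = √(-3840) = 16*I*√15 ≈ 61.968*I)
F(44)/u - 1*3390 = 44/((16*I*√15)) - 1*3390 = 44*(-I*√15/240) - 3390 = -11*I*√15/60 - 3390 = -3390 - 11*I*√15/60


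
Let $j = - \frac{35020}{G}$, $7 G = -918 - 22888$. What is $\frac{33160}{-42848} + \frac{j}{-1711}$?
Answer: $- \frac{85073691705}{109080472748} \approx -0.77992$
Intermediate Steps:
$G = - \frac{23806}{7}$ ($G = \frac{-918 - 22888}{7} = \frac{1}{7} \left(-23806\right) = - \frac{23806}{7} \approx -3400.9$)
$j = \frac{122570}{11903}$ ($j = - \frac{35020}{- \frac{23806}{7}} = \left(-35020\right) \left(- \frac{7}{23806}\right) = \frac{122570}{11903} \approx 10.297$)
$\frac{33160}{-42848} + \frac{j}{-1711} = \frac{33160}{-42848} + \frac{122570}{11903 \left(-1711\right)} = 33160 \left(- \frac{1}{42848}\right) + \frac{122570}{11903} \left(- \frac{1}{1711}\right) = - \frac{4145}{5356} - \frac{122570}{20366033} = - \frac{85073691705}{109080472748}$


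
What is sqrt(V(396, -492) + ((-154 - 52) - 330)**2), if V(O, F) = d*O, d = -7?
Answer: 2*sqrt(71131) ≈ 533.41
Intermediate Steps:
V(O, F) = -7*O
sqrt(V(396, -492) + ((-154 - 52) - 330)**2) = sqrt(-7*396 + ((-154 - 52) - 330)**2) = sqrt(-2772 + (-206 - 330)**2) = sqrt(-2772 + (-536)**2) = sqrt(-2772 + 287296) = sqrt(284524) = 2*sqrt(71131)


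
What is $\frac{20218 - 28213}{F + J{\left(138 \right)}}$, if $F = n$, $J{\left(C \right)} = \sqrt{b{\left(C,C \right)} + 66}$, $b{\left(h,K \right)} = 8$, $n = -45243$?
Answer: $\frac{5564889}{31491215} + \frac{123 \sqrt{74}}{31491215} \approx 0.17675$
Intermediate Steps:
$J{\left(C \right)} = \sqrt{74}$ ($J{\left(C \right)} = \sqrt{8 + 66} = \sqrt{74}$)
$F = -45243$
$\frac{20218 - 28213}{F + J{\left(138 \right)}} = \frac{20218 - 28213}{-45243 + \sqrt{74}} = - \frac{7995}{-45243 + \sqrt{74}}$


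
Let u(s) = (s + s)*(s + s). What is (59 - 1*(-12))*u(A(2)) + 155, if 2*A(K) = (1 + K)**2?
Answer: 5906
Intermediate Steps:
A(K) = (1 + K)**2/2
u(s) = 4*s**2 (u(s) = (2*s)*(2*s) = 4*s**2)
(59 - 1*(-12))*u(A(2)) + 155 = (59 - 1*(-12))*(4*((1 + 2)**2/2)**2) + 155 = (59 + 12)*(4*((1/2)*3**2)**2) + 155 = 71*(4*((1/2)*9)**2) + 155 = 71*(4*(9/2)**2) + 155 = 71*(4*(81/4)) + 155 = 71*81 + 155 = 5751 + 155 = 5906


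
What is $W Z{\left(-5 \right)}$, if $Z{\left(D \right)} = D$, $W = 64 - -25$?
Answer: $-445$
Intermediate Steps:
$W = 89$ ($W = 64 + 25 = 89$)
$W Z{\left(-5 \right)} = 89 \left(-5\right) = -445$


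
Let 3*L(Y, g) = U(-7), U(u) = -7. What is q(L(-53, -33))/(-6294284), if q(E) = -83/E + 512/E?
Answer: 1287/44059988 ≈ 2.9210e-5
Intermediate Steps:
L(Y, g) = -7/3 (L(Y, g) = (⅓)*(-7) = -7/3)
q(E) = 429/E
q(L(-53, -33))/(-6294284) = (429/(-7/3))/(-6294284) = (429*(-3/7))*(-1/6294284) = -1287/7*(-1/6294284) = 1287/44059988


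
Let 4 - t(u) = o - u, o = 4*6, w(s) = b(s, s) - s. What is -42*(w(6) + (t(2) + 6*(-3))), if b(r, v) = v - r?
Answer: 1764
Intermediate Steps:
w(s) = -s (w(s) = (s - s) - s = 0 - s = -s)
o = 24
t(u) = -20 + u (t(u) = 4 - (24 - u) = 4 + (-24 + u) = -20 + u)
-42*(w(6) + (t(2) + 6*(-3))) = -42*(-1*6 + ((-20 + 2) + 6*(-3))) = -42*(-6 + (-18 - 18)) = -42*(-6 - 36) = -42*(-42) = 1764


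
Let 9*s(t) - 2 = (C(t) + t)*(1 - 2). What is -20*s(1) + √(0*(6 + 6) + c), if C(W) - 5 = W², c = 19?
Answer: 100/9 + √19 ≈ 15.470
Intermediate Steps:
C(W) = 5 + W²
s(t) = -⅓ - t/9 - t²/9 (s(t) = 2/9 + (((5 + t²) + t)*(1 - 2))/9 = 2/9 + ((5 + t + t²)*(-1))/9 = 2/9 + (-5 - t - t²)/9 = 2/9 + (-5/9 - t/9 - t²/9) = -⅓ - t/9 - t²/9)
-20*s(1) + √(0*(6 + 6) + c) = -20*(-⅓ - ⅑*1 - ⅑*1²) + √(0*(6 + 6) + 19) = -20*(-⅓ - ⅑ - ⅑*1) + √(0*12 + 19) = -20*(-⅓ - ⅑ - ⅑) + √(0 + 19) = -20*(-5/9) + √19 = 100/9 + √19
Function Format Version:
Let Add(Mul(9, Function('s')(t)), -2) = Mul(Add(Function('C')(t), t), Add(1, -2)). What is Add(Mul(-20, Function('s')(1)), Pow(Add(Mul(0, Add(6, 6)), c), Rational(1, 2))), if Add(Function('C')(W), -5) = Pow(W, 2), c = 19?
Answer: Add(Rational(100, 9), Pow(19, Rational(1, 2))) ≈ 15.470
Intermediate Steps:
Function('C')(W) = Add(5, Pow(W, 2))
Function('s')(t) = Add(Rational(-1, 3), Mul(Rational(-1, 9), t), Mul(Rational(-1, 9), Pow(t, 2))) (Function('s')(t) = Add(Rational(2, 9), Mul(Rational(1, 9), Mul(Add(Add(5, Pow(t, 2)), t), Add(1, -2)))) = Add(Rational(2, 9), Mul(Rational(1, 9), Mul(Add(5, t, Pow(t, 2)), -1))) = Add(Rational(2, 9), Mul(Rational(1, 9), Add(-5, Mul(-1, t), Mul(-1, Pow(t, 2))))) = Add(Rational(2, 9), Add(Rational(-5, 9), Mul(Rational(-1, 9), t), Mul(Rational(-1, 9), Pow(t, 2)))) = Add(Rational(-1, 3), Mul(Rational(-1, 9), t), Mul(Rational(-1, 9), Pow(t, 2))))
Add(Mul(-20, Function('s')(1)), Pow(Add(Mul(0, Add(6, 6)), c), Rational(1, 2))) = Add(Mul(-20, Add(Rational(-1, 3), Mul(Rational(-1, 9), 1), Mul(Rational(-1, 9), Pow(1, 2)))), Pow(Add(Mul(0, Add(6, 6)), 19), Rational(1, 2))) = Add(Mul(-20, Add(Rational(-1, 3), Rational(-1, 9), Mul(Rational(-1, 9), 1))), Pow(Add(Mul(0, 12), 19), Rational(1, 2))) = Add(Mul(-20, Add(Rational(-1, 3), Rational(-1, 9), Rational(-1, 9))), Pow(Add(0, 19), Rational(1, 2))) = Add(Mul(-20, Rational(-5, 9)), Pow(19, Rational(1, 2))) = Add(Rational(100, 9), Pow(19, Rational(1, 2)))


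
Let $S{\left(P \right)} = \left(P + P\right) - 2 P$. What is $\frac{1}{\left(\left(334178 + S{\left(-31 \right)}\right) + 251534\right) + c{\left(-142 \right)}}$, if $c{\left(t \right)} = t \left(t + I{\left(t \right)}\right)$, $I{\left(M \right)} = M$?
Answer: $\frac{1}{626040} \approx 1.5973 \cdot 10^{-6}$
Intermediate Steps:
$S{\left(P \right)} = 0$ ($S{\left(P \right)} = 2 P - 2 P = 0$)
$c{\left(t \right)} = 2 t^{2}$ ($c{\left(t \right)} = t \left(t + t\right) = t 2 t = 2 t^{2}$)
$\frac{1}{\left(\left(334178 + S{\left(-31 \right)}\right) + 251534\right) + c{\left(-142 \right)}} = \frac{1}{\left(\left(334178 + 0\right) + 251534\right) + 2 \left(-142\right)^{2}} = \frac{1}{\left(334178 + 251534\right) + 2 \cdot 20164} = \frac{1}{585712 + 40328} = \frac{1}{626040}$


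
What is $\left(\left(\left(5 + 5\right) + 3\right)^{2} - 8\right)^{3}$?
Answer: $4173281$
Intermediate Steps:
$\left(\left(\left(5 + 5\right) + 3\right)^{2} - 8\right)^{3} = \left(\left(10 + 3\right)^{2} - 8\right)^{3} = \left(13^{2} - 8\right)^{3} = \left(169 - 8\right)^{3} = 161^{3} = 4173281$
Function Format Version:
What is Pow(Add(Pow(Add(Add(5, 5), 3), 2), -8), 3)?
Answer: 4173281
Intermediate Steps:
Pow(Add(Pow(Add(Add(5, 5), 3), 2), -8), 3) = Pow(Add(Pow(Add(10, 3), 2), -8), 3) = Pow(Add(Pow(13, 2), -8), 3) = Pow(Add(169, -8), 3) = Pow(161, 3) = 4173281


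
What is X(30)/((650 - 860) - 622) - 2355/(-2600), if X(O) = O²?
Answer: -183/1040 ≈ -0.17596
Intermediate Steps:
X(30)/((650 - 860) - 622) - 2355/(-2600) = 30²/((650 - 860) - 622) - 2355/(-2600) = 900/(-210 - 622) - 2355*(-1/2600) = 900/(-832) + 471/520 = 900*(-1/832) + 471/520 = -225/208 + 471/520 = -183/1040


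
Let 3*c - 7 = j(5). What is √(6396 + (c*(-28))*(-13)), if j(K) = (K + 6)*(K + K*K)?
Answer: 4*√26598/3 ≈ 217.45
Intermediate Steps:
j(K) = (6 + K)*(K + K²)
c = 337/3 (c = 7/3 + (5*(6 + 5² + 7*5))/3 = 7/3 + (5*(6 + 25 + 35))/3 = 7/3 + (5*66)/3 = 7/3 + (⅓)*330 = 7/3 + 110 = 337/3 ≈ 112.33)
√(6396 + (c*(-28))*(-13)) = √(6396 + ((337/3)*(-28))*(-13)) = √(6396 - 9436/3*(-13)) = √(6396 + 122668/3) = √(141856/3) = 4*√26598/3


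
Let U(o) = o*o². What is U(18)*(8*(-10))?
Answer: -466560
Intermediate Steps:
U(o) = o³
U(18)*(8*(-10)) = 18³*(8*(-10)) = 5832*(-80) = -466560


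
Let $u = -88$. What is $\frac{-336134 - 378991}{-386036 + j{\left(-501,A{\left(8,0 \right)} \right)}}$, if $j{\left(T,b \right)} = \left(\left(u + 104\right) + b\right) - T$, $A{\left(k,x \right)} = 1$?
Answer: $\frac{238375}{128506} \approx 1.855$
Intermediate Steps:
$j{\left(T,b \right)} = 16 + b - T$ ($j{\left(T,b \right)} = \left(\left(-88 + 104\right) + b\right) - T = \left(16 + b\right) - T = 16 + b - T$)
$\frac{-336134 - 378991}{-386036 + j{\left(-501,A{\left(8,0 \right)} \right)}} = \frac{-336134 - 378991}{-386036 + \left(16 + 1 - -501\right)} = - \frac{715125}{-386036 + \left(16 + 1 + 501\right)} = - \frac{715125}{-386036 + 518} = - \frac{715125}{-385518} = \left(-715125\right) \left(- \frac{1}{385518}\right) = \frac{238375}{128506}$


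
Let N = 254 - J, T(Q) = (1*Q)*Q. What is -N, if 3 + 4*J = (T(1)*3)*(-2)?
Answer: -1025/4 ≈ -256.25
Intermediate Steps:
T(Q) = Q² (T(Q) = Q*Q = Q²)
J = -9/4 (J = -¾ + ((1²*3)*(-2))/4 = -¾ + ((1*3)*(-2))/4 = -¾ + (3*(-2))/4 = -¾ + (¼)*(-6) = -¾ - 3/2 = -9/4 ≈ -2.2500)
N = 1025/4 (N = 254 - 1*(-9/4) = 254 + 9/4 = 1025/4 ≈ 256.25)
-N = -1*1025/4 = -1025/4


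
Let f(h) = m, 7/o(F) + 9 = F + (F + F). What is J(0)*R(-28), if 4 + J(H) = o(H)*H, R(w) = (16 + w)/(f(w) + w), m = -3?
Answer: -48/31 ≈ -1.5484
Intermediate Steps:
o(F) = 7/(-9 + 3*F) (o(F) = 7/(-9 + (F + (F + F))) = 7/(-9 + (F + 2*F)) = 7/(-9 + 3*F))
f(h) = -3
R(w) = (16 + w)/(-3 + w)
J(H) = -4 + 7*H/(3*(-3 + H)) (J(H) = -4 + (7/(3*(-3 + H)))*H = -4 + 7*H/(3*(-3 + H)))
J(0)*R(-28) = ((36 - 5*0)/(3*(-3 + 0)))*((16 - 28)/(-3 - 28)) = ((⅓)*(36 + 0)/(-3))*(-12/(-31)) = ((⅓)*(-⅓)*36)*(-1/31*(-12)) = -4*12/31 = -48/31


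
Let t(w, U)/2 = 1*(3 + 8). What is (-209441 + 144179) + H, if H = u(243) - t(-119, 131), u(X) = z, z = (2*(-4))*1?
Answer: -65292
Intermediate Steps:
t(w, U) = 22 (t(w, U) = 2*(1*(3 + 8)) = 2*(1*11) = 2*11 = 22)
z = -8 (z = -8*1 = -8)
u(X) = -8
H = -30 (H = -8 - 1*22 = -8 - 22 = -30)
(-209441 + 144179) + H = (-209441 + 144179) - 30 = -65262 - 30 = -65292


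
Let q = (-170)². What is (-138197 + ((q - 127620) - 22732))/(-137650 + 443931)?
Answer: -259649/306281 ≈ -0.84775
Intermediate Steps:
q = 28900
(-138197 + ((q - 127620) - 22732))/(-137650 + 443931) = (-138197 + ((28900 - 127620) - 22732))/(-137650 + 443931) = (-138197 + (-98720 - 22732))/306281 = (-138197 - 121452)*(1/306281) = -259649*1/306281 = -259649/306281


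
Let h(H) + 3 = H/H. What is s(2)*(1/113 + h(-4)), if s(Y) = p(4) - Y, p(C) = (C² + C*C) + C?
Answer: -7650/113 ≈ -67.699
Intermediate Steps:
h(H) = -2 (h(H) = -3 + H/H = -3 + 1 = -2)
p(C) = C + 2*C² (p(C) = (C² + C²) + C = 2*C² + C = C + 2*C²)
s(Y) = 36 - Y (s(Y) = 4*(1 + 2*4) - Y = 4*(1 + 8) - Y = 4*9 - Y = 36 - Y)
s(2)*(1/113 + h(-4)) = (36 - 1*2)*(1/113 - 2) = (36 - 2)*(1/113 - 2) = 34*(-225/113) = -7650/113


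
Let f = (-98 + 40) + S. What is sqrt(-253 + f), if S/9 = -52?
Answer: I*sqrt(779) ≈ 27.911*I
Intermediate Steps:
S = -468 (S = 9*(-52) = -468)
f = -526 (f = (-98 + 40) - 468 = -58 - 468 = -526)
sqrt(-253 + f) = sqrt(-253 - 526) = sqrt(-779) = I*sqrt(779)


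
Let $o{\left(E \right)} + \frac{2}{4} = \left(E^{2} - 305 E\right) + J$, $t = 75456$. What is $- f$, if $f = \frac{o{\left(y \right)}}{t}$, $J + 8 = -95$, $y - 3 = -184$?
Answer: $- \frac{19525}{16768} \approx -1.1644$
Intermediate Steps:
$y = -181$ ($y = 3 - 184 = -181$)
$J = -103$ ($J = -8 - 95 = -103$)
$o{\left(E \right)} = - \frac{207}{2} + E^{2} - 305 E$ ($o{\left(E \right)} = - \frac{1}{2} - \left(103 - E^{2} + 305 E\right) = - \frac{207}{2} + E^{2} - 305 E$)
$f = \frac{19525}{16768}$ ($f = \frac{- \frac{207}{2} + \left(-181\right)^{2} - -55205}{75456} = \left(- \frac{207}{2} + 32761 + 55205\right) \frac{1}{75456} = \frac{175725}{2} \cdot \frac{1}{75456} = \frac{19525}{16768} \approx 1.1644$)
$- f = \left(-1\right) \frac{19525}{16768} = - \frac{19525}{16768}$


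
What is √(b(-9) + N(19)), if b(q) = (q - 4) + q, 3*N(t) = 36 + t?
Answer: I*√33/3 ≈ 1.9149*I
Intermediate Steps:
N(t) = 12 + t/3 (N(t) = (36 + t)/3 = 12 + t/3)
b(q) = -4 + 2*q (b(q) = (-4 + q) + q = -4 + 2*q)
√(b(-9) + N(19)) = √((-4 + 2*(-9)) + (12 + (⅓)*19)) = √((-4 - 18) + (12 + 19/3)) = √(-22 + 55/3) = √(-11/3) = I*√33/3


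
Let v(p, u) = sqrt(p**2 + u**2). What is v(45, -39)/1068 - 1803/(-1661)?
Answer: 1803/1661 + sqrt(394)/356 ≈ 1.1412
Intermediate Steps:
v(45, -39)/1068 - 1803/(-1661) = sqrt(45**2 + (-39)**2)/1068 - 1803/(-1661) = sqrt(2025 + 1521)*(1/1068) - 1803*(-1/1661) = sqrt(3546)*(1/1068) + 1803/1661 = (3*sqrt(394))*(1/1068) + 1803/1661 = sqrt(394)/356 + 1803/1661 = 1803/1661 + sqrt(394)/356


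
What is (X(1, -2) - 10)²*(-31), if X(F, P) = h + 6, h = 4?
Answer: 0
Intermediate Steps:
X(F, P) = 10 (X(F, P) = 4 + 6 = 10)
(X(1, -2) - 10)²*(-31) = (10 - 10)²*(-31) = 0²*(-31) = 0*(-31) = 0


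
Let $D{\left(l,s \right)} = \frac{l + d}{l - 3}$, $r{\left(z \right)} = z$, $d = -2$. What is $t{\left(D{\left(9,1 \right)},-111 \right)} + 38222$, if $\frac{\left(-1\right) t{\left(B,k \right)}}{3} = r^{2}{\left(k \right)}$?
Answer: $1259$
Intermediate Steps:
$D{\left(l,s \right)} = \frac{-2 + l}{-3 + l}$ ($D{\left(l,s \right)} = \frac{l - 2}{l - 3} = \frac{-2 + l}{-3 + l}$)
$t{\left(B,k \right)} = - 3 k^{2}$
$t{\left(D{\left(9,1 \right)},-111 \right)} + 38222 = - 3 \left(-111\right)^{2} + 38222 = \left(-3\right) 12321 + 38222 = -36963 + 38222 = 1259$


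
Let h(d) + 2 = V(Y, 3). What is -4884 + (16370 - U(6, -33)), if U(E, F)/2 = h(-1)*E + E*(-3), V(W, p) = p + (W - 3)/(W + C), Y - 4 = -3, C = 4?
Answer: 57574/5 ≈ 11515.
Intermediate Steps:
Y = 1 (Y = 4 - 3 = 1)
V(W, p) = p + (-3 + W)/(4 + W) (V(W, p) = p + (W - 3)/(W + 4) = p + (-3 + W)/(4 + W))
h(d) = ⅗ (h(d) = -2 + (-3 + 1 + 4*3 + 1*3)/(4 + 1) = -2 + (-3 + 1 + 12 + 3)/5 = -2 + (⅕)*13 = -2 + 13/5 = ⅗)
U(E, F) = -24*E/5 (U(E, F) = 2*(3*E/5 + E*(-3)) = 2*(3*E/5 - 3*E) = 2*(-12*E/5) = -24*E/5)
-4884 + (16370 - U(6, -33)) = -4884 + (16370 - (-24)*6/5) = -4884 + (16370 - 1*(-144/5)) = -4884 + (16370 + 144/5) = -4884 + 81994/5 = 57574/5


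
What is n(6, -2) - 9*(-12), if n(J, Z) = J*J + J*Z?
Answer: 132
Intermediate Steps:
n(J, Z) = J**2 + J*Z
n(6, -2) - 9*(-12) = 6*(6 - 2) - 9*(-12) = 6*4 + 108 = 24 + 108 = 132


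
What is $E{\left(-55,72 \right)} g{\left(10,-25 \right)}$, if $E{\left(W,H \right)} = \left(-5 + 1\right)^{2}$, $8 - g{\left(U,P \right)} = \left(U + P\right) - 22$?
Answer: $720$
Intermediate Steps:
$g{\left(U,P \right)} = 30 - P - U$ ($g{\left(U,P \right)} = 8 - \left(\left(U + P\right) - 22\right) = 8 - \left(\left(P + U\right) - 22\right) = 8 - \left(-22 + P + U\right) = 30 - P - U$)
$E{\left(W,H \right)} = 16$ ($E{\left(W,H \right)} = \left(-4\right)^{2} = 16$)
$E{\left(-55,72 \right)} g{\left(10,-25 \right)} = 16 \left(30 - -25 - 10\right) = 16 \left(30 + 25 - 10\right) = 16 \cdot 45 = 720$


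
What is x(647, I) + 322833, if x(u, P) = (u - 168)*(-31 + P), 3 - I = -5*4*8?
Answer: 386061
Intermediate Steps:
I = 163 (I = 3 - (-5*4)*8 = 3 - (-20)*8 = 3 - 1*(-160) = 3 + 160 = 163)
x(u, P) = (-168 + u)*(-31 + P)
x(647, I) + 322833 = (5208 - 168*163 - 31*647 + 163*647) + 322833 = (5208 - 27384 - 20057 + 105461) + 322833 = 63228 + 322833 = 386061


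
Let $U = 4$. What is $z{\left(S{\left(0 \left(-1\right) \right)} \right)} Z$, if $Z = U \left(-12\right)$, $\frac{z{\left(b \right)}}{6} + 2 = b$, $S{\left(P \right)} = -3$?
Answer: $1440$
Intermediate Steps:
$z{\left(b \right)} = -12 + 6 b$
$Z = -48$ ($Z = 4 \left(-12\right) = -48$)
$z{\left(S{\left(0 \left(-1\right) \right)} \right)} Z = \left(-12 + 6 \left(-3\right)\right) \left(-48\right) = \left(-12 - 18\right) \left(-48\right) = \left(-30\right) \left(-48\right) = 1440$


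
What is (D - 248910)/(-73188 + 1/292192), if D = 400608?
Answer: -44324942016/21384948095 ≈ -2.0727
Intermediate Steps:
(D - 248910)/(-73188 + 1/292192) = (400608 - 248910)/(-73188 + 1/292192) = 151698/(-73188 + 1/292192) = 151698/(-21384948095/292192) = 151698*(-292192/21384948095) = -44324942016/21384948095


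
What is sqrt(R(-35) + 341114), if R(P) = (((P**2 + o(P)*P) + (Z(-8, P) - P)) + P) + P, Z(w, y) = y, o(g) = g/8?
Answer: sqrt(5478754)/4 ≈ 585.17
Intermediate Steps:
o(g) = g/8 (o(g) = g*(1/8) = g/8)
R(P) = 2*P + 9*P**2/8 (R(P) = (((P**2 + (P/8)*P) + (P - P)) + P) + P = (((P**2 + P**2/8) + 0) + P) + P = ((9*P**2/8 + 0) + P) + P = (9*P**2/8 + P) + P = (P + 9*P**2/8) + P = 2*P + 9*P**2/8)
sqrt(R(-35) + 341114) = sqrt((1/8)*(-35)*(16 + 9*(-35)) + 341114) = sqrt((1/8)*(-35)*(16 - 315) + 341114) = sqrt((1/8)*(-35)*(-299) + 341114) = sqrt(10465/8 + 341114) = sqrt(2739377/8) = sqrt(5478754)/4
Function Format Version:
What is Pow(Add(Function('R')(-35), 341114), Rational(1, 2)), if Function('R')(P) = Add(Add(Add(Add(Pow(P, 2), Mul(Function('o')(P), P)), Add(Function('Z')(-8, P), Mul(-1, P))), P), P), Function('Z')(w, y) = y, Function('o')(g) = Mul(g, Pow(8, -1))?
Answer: Mul(Rational(1, 4), Pow(5478754, Rational(1, 2))) ≈ 585.17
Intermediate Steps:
Function('o')(g) = Mul(Rational(1, 8), g) (Function('o')(g) = Mul(g, Rational(1, 8)) = Mul(Rational(1, 8), g))
Function('R')(P) = Add(Mul(2, P), Mul(Rational(9, 8), Pow(P, 2))) (Function('R')(P) = Add(Add(Add(Add(Pow(P, 2), Mul(Mul(Rational(1, 8), P), P)), Add(P, Mul(-1, P))), P), P) = Add(Add(Add(Add(Pow(P, 2), Mul(Rational(1, 8), Pow(P, 2))), 0), P), P) = Add(Add(Add(Mul(Rational(9, 8), Pow(P, 2)), 0), P), P) = Add(Add(Mul(Rational(9, 8), Pow(P, 2)), P), P) = Add(Add(P, Mul(Rational(9, 8), Pow(P, 2))), P) = Add(Mul(2, P), Mul(Rational(9, 8), Pow(P, 2))))
Pow(Add(Function('R')(-35), 341114), Rational(1, 2)) = Pow(Add(Mul(Rational(1, 8), -35, Add(16, Mul(9, -35))), 341114), Rational(1, 2)) = Pow(Add(Mul(Rational(1, 8), -35, Add(16, -315)), 341114), Rational(1, 2)) = Pow(Add(Mul(Rational(1, 8), -35, -299), 341114), Rational(1, 2)) = Pow(Add(Rational(10465, 8), 341114), Rational(1, 2)) = Pow(Rational(2739377, 8), Rational(1, 2)) = Mul(Rational(1, 4), Pow(5478754, Rational(1, 2)))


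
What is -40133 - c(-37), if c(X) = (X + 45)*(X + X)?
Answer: -39541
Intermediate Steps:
c(X) = 2*X*(45 + X) (c(X) = (45 + X)*(2*X) = 2*X*(45 + X))
-40133 - c(-37) = -40133 - 2*(-37)*(45 - 37) = -40133 - 2*(-37)*8 = -40133 - 1*(-592) = -40133 + 592 = -39541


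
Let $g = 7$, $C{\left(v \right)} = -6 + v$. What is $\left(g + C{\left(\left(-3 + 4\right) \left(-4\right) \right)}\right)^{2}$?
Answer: $9$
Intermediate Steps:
$\left(g + C{\left(\left(-3 + 4\right) \left(-4\right) \right)}\right)^{2} = \left(7 - \left(6 - \left(-3 + 4\right) \left(-4\right)\right)\right)^{2} = \left(7 + \left(-6 + 1 \left(-4\right)\right)\right)^{2} = \left(7 - 10\right)^{2} = \left(-3\right)^{2} = 9$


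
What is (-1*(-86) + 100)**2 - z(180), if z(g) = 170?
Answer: 34426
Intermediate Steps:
(-1*(-86) + 100)**2 - z(180) = (-1*(-86) + 100)**2 - 1*170 = (86 + 100)**2 - 170 = 186**2 - 170 = 34596 - 170 = 34426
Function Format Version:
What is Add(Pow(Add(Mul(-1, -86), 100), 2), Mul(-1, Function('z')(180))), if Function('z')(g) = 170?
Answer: 34426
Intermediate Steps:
Add(Pow(Add(Mul(-1, -86), 100), 2), Mul(-1, Function('z')(180))) = Add(Pow(Add(Mul(-1, -86), 100), 2), Mul(-1, 170)) = Add(Pow(Add(86, 100), 2), -170) = Add(Pow(186, 2), -170) = Add(34596, -170) = 34426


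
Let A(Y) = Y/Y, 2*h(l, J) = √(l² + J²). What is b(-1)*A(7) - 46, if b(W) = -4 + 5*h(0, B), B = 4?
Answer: -40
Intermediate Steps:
h(l, J) = √(J² + l²)/2 (h(l, J) = √(l² + J²)/2 = √(J² + l²)/2)
b(W) = 6 (b(W) = -4 + 5*(√(4² + 0²)/2) = -4 + 5*(√(16 + 0)/2) = -4 + 5*(√16/2) = -4 + 5*((½)*4) = -4 + 5*2 = -4 + 10 = 6)
A(Y) = 1
b(-1)*A(7) - 46 = 6*1 - 46 = 6 - 46 = -40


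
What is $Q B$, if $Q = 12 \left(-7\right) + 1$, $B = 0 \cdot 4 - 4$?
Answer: $332$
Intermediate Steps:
$B = -4$ ($B = 0 - 4 = -4$)
$Q = -83$ ($Q = -84 + 1 = -83$)
$Q B = \left(-83\right) \left(-4\right) = 332$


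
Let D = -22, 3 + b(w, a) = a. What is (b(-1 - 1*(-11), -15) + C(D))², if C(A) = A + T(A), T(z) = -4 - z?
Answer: 484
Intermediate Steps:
b(w, a) = -3 + a
C(A) = -4 (C(A) = A + (-4 - A) = -4)
(b(-1 - 1*(-11), -15) + C(D))² = ((-3 - 15) - 4)² = (-18 - 4)² = (-22)² = 484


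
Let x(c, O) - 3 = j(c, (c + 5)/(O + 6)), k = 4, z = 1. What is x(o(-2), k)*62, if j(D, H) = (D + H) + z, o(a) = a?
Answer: 713/5 ≈ 142.60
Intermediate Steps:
j(D, H) = 1 + D + H (j(D, H) = (D + H) + 1 = 1 + D + H)
x(c, O) = 4 + c + (5 + c)/(6 + O) (x(c, O) = 3 + (1 + c + (c + 5)/(O + 6)) = 3 + (1 + c + (5 + c)/(6 + O)) = 4 + c + (5 + c)/(6 + O))
x(o(-2), k)*62 = ((5 - 2 + (4 - 2)*(6 + 4))/(6 + 4))*62 = ((5 - 2 + 2*10)/10)*62 = ((5 - 2 + 20)/10)*62 = ((⅒)*23)*62 = (23/10)*62 = 713/5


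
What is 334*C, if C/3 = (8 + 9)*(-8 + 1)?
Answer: -119238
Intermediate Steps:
C = -357 (C = 3*((8 + 9)*(-8 + 1)) = 3*(17*(-7)) = 3*(-119) = -357)
334*C = 334*(-357) = -119238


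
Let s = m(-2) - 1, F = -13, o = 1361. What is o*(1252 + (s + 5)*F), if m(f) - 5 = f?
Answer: 1580121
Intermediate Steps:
m(f) = 5 + f
s = 2 (s = (5 - 2) - 1 = 3 - 1 = 2)
o*(1252 + (s + 5)*F) = 1361*(1252 + (2 + 5)*(-13)) = 1361*(1252 + 7*(-13)) = 1361*(1252 - 91) = 1361*1161 = 1580121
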